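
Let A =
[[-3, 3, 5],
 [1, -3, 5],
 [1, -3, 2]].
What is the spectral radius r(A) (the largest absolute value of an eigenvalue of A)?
r(A) ≈ 4.0962

The eigenvalues of A are the roots of its characteristic polynomial. With M = A (coefficients from the trace, the sum of principal 2x2 minors, and det A):
  p(λ) = det(λ I - M) = λ^3 + 4λ^2 + 4λ + 18.
No integer candidate from the rational root theorem (±divisors of 18) is a root, so the roots are irrational. The cubic discriminant is Δ = -8172 < 0, so there is one real root and a complex-conjugate pair. p(-5) = -27 and p(-4) = 2 have opposite signs, so a root lies in (-5, -4); Newton's method refines it to λ ≈ -4.0962. Dividing out (λ - (-4.0962)) leaves approximately λ^2 - 0.0962λ + 4.3943. For λ^2 - 0.0962λ + 4.3943 the discriminant is -17.5678. It is negative, so the remaining roots are the complex-conjugate pair λ ≈ 0.0481 ± 2.0957i. Their product equals the constant term, so |λ|^2 ≈ 4.3943 and |λ| ≈ 2.0962.
Thus the eigenvalues (to 4 decimals) are -4.0962 (modulus 4.0962); 0.0481 ± 2.0957i (modulus 2.0962). The spectral radius is the largest modulus: r(A) ≈ 4.0962. (Cross-check: r(A) ≤ ||A||_2 ≈ 7.4759; equality holds whenever A is normal, though it can also hold for some non-normal A.)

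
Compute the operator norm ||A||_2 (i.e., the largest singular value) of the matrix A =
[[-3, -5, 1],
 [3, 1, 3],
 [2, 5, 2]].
||A||_2 ≈ 8.4025 (= sqrt(largest eigenvalue of A^T A))

||A||_2 = sigma_max(A) = sqrt(lambda_max(A^T A)). Form the symmetric matrix M = A^T A =
[[22, 28, 10],
 [28, 51, 8],
 [10, 8, 14]].
Its characteristic polynomial (trace, sum of principal 2x2 minors, determinant of M give the coefficients) is
  p(λ) = det(λ I - M) = λ^3 - 87λ^2 + 1196λ - 2704.
No integer candidate from the rational root theorem (±divisors of 2704) is a root, so the roots are irrational. The cubic discriminant is Δ = 1728345424 > 0, so there are three distinct real roots. p(2) = -652 and p(3) = 128 have opposite signs, so a root lies in (2, 3); Newton's method refines it to λ ≈ 2.821. p(13) = 338 and p(14) = -268 have opposite signs, so a root lies in (13, 14); Newton's method refines it to λ ≈ 13.5765. p(70) = -2284 and p(71) = 1556 have opposite signs, so a root lies in (70, 71); Newton's method refines it to λ ≈ 70.6026. Check (Vieta): the three roots sum to 87, matching tr M = 87.
So the eigenvalues of A^T A are ≈ 2.821, 13.5765, 70.6026 (all ≥ 0, as they must be for A^T A). The largest is λ_max ≈ 70.6026, hence ||A||_2 = sqrt(λ_max) ≈ 8.4025.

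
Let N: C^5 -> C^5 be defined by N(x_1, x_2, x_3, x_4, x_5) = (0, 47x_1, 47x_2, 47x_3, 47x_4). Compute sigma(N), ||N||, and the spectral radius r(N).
sigma(N) = {0}; ||N|| = 47; r(N) = 0. (N is nilpotent with N^5 = 0.)

On C^5, N is a strictly lower-triangular matrix with 47 on the subdiagonal and zeros elsewhere, so its characteristic polynomial is lambda^5 and every eigenvalue is 0: sigma(N) = {0}. For the operator norm, N e_i = 47e_{i+1} for i = 1, ..., 4 and N e_5 = 0, so the singular values of N are 47 (with multiplicity 4) and 0; hence ||N|| = 47. The spectral radius r(N) = max|lambda| = 0. Note ||N|| > r(N) — characteristic of non-normal nilpotent operators. Indeed N^5 = 0.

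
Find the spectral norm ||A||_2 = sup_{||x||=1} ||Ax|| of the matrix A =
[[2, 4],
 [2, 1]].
||A||_2 = sqrt((25 + sqrt(481))/2) ≈ 4.8442 (= sqrt(largest eigenvalue of A^T A))

||A||_2 = sigma_max(A) = sqrt(lambda_max(A^T A)). Form the symmetric matrix M = A^T A =
[[8, 10],
 [10, 17]].
Its characteristic polynomial (trace, determinant of M give the coefficients) is
  p(λ) = det(λ I - M) = λ^2 - 25λ + 36.
For λ^2 - 25λ + 36 the discriminant is 481. It is nonnegative but not a perfect square, so the roots are real and irrational: λ = (25 ± sqrt(481))/2 ≈ 23.4659, 1.5341.
So the eigenvalues of A^T A are ≈ 1.5341, 23.4659 (all ≥ 0, as they must be for A^T A). The largest is λ_max = (25 + sqrt(481))/2 ≈ 23.4659, hence ||A||_2 = sqrt(λ_max) = sqrt((25 + sqrt(481))/2) ≈ 4.8442.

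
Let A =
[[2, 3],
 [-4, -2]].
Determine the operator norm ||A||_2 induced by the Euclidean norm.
||A||_2 = sqrt((33 + sqrt(833))/2) ≈ 5.5616 (= sqrt(largest eigenvalue of A^T A))

||A||_2 = sigma_max(A) = sqrt(lambda_max(A^T A)). Form the symmetric matrix M = A^T A =
[[20, 14],
 [14, 13]].
Its characteristic polynomial (trace, determinant of M give the coefficients) is
  p(λ) = det(λ I - M) = λ^2 - 33λ + 64.
For λ^2 - 33λ + 64 the discriminant is 833. It is nonnegative but not a perfect square, so the roots are real and irrational: λ = (33 ± sqrt(833))/2 ≈ 30.9309, 2.0691.
So the eigenvalues of A^T A are ≈ 2.0691, 30.9309 (all ≥ 0, as they must be for A^T A). The largest is λ_max = (33 + sqrt(833))/2 ≈ 30.9309, hence ||A||_2 = sqrt(λ_max) = sqrt((33 + sqrt(833))/2) ≈ 5.5616.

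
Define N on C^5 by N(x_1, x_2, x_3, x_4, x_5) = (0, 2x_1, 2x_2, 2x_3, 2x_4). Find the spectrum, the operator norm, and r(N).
sigma(N) = {0}; ||N|| = 2; r(N) = 0. (N is nilpotent with N^5 = 0.)

On C^5, N is a strictly lower-triangular matrix with 2 on the subdiagonal and zeros elsewhere, so its characteristic polynomial is lambda^5 and every eigenvalue is 0: sigma(N) = {0}. For the operator norm, N e_i = 2e_{i+1} for i = 1, ..., 4 and N e_5 = 0, so the singular values of N are 2 (with multiplicity 4) and 0; hence ||N|| = 2. The spectral radius r(N) = max|lambda| = 0. Note ||N|| > r(N) — characteristic of non-normal nilpotent operators. Indeed N^5 = 0.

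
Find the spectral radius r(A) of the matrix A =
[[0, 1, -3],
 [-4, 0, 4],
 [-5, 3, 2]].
r(A) = (5 + sqrt(57))/2 ≈ 6.2749

The eigenvalues of A are the roots of its characteristic polynomial. With M = A (coefficients from the trace, the sum of principal 2x2 minors, and det A):
  p(λ) = det(λ I - M) = λ^3 - 2λ^2 - 23λ - 24.
By the rational root theorem any rational root is an integer divisor of 24. Testing λ = -3: p(-3) = -27 - 18 + 69 - 24 = 0, so λ = -3 is a root. Dividing out (λ + 3) leaves p(λ) = (λ + 3)(λ^2 - 5λ - 8). For λ^2 - 5λ - 8 the discriminant is 57. It is nonnegative but not a perfect square, so the roots are real and irrational: λ = (5 ± sqrt(57))/2 ≈ 6.2749, -1.2749.
Thus the eigenvalues (to 4 decimals) are 6.2749 (modulus 6.2749); -1.2749 (modulus 1.2749); -3 (modulus 3). The spectral radius is the largest modulus: r(A) = (5 + sqrt(57))/2 ≈ 6.2749. (Cross-check: r(A) ≤ ||A||_2 ≈ 8.0683; equality holds whenever A is normal, though it can also hold for some non-normal A.)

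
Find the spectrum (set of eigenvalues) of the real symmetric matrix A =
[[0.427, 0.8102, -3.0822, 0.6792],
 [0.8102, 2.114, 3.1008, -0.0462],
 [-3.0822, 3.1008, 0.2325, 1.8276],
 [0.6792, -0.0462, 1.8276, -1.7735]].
sigma(A) ≈ {-5, -1, 2, 5}

A is real symmetric, so its spectrum consists of real eigenvalues. Expanding the characteristic polynomial of the displayed matrix gives
  det(λ I - A) = p(λ) = λ^4 + (-1)λ^3 + (-27)λ^2 + (25)λ + (49.9986).
Solving p(λ) = 0 yields eigenvalues ≈ -5, -1, 2, 5. (A is shown rounded to 4 decimals, so these recover the underlying integer eigenvalues to within that precision.)
Verification: the trace of A = 1 equals the sum of eigenvalues 1, and det(A) ≈ 49.9986 matches the eigenvalue product 50.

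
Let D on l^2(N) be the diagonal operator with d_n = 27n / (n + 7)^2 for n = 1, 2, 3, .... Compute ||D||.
||D|| = 27/28 (attained at n = 7)

For D diagonal, ||D|| = sup_n |d_n|. Treat f(x) = 27x / (x + 7)^2 for real x > 0. By the quotient rule, f'(x) = 27(7 - x)/(x + 7)^3, which is positive for x < 7 and negative for x > 7. So f has a unique maximum at x = 7, and since 7 is a positive integer, the supremum over n ≥ 1 is attained at n = 7: d_7 = 27·7/(7 + 7)^2 = 27·7/196 = 27/28. Hence ||D|| = 27/28.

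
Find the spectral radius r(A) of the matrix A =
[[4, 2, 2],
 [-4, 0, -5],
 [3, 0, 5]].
r(A) = 5

The eigenvalues of A are the roots of its characteristic polynomial. With M = A (coefficients from the trace, the sum of principal 2x2 minors, and det A):
  p(λ) = det(λ I - M) = λ^3 - 9λ^2 + 22λ - 10.
By the rational root theorem any rational root is an integer divisor of 10. Testing λ = 5: p(5) = 125 - 225 + 110 - 10 = 0, so λ = 5 is a root. Dividing out (λ - 5) leaves p(λ) = (λ - 5)(λ^2 - 4λ + 2). For λ^2 - 4λ + 2 the discriminant is 8. It is nonnegative but not a perfect square, so the roots are real and irrational: λ = (4 ± sqrt(8))/2 ≈ 3.4142, 0.5858.
Thus the eigenvalues (to 4 decimals) are 3.4142 (modulus 3.4142); 0.5858 (modulus 0.5858); 5 (modulus 5). The spectral radius is the largest modulus: r(A) = 5. (Cross-check: r(A) ≤ ||A||_2 ≈ 9.5794; equality holds whenever A is normal, though it can also hold for some non-normal A.)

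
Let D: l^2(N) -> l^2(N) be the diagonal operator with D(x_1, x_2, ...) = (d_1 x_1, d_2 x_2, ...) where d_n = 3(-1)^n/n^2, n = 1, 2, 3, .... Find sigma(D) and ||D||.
sigma(D) = {3(-1)^n/n^2 : n ≥ 1} ∪ {0}; ||D|| = 3

A bounded diagonal operator on l^2 with diagonal entries d_n has spectrum equal to the closure of {d_n : n ≥ 1}: every d_n is an eigenvalue (with eigenvector e_n), so {d_n} ⊂ sigma(D); the spectrum is closed, so its closure is too; and for lambda not in the closure, (D - lambda I) has bounded inverse (the diagonal entries 1/(d_n - lambda) are bounded). For our sequence d_n = 3(-1)^n/n^2, n = 1, 2, 3, ...:
  - {d_n} = {3(-1)^n/n^2 : n ≥ 1}; the only limit point is 0
  - closure = {3(-1)^n/n^2 : n ≥ 1} ∪ {0}
For the norm: a diagonal operator has ||D|| = sup_n |d_n|. Here |d_n| = 3/n^2 is decreasing, so sup_n |d_n| = |d_1| = 3. So ||D|| = 3.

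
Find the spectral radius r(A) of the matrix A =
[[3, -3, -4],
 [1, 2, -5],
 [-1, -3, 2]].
r(A) ≈ 5.9132

The eigenvalues of A are the roots of its characteristic polynomial. With M = A (coefficients from the trace, the sum of principal 2x2 minors, and det A):
  p(λ) = det(λ I - M) = λ^3 - 7λ^2 + 38.
No integer candidate from the rational root theorem (±divisors of 38) is a root, so the roots are irrational. The cubic discriminant is Δ = 13148 > 0, so there are three distinct real roots. p(-3) = -52 and p(-2) = 2 have opposite signs, so a root lies in (-3, -2); Newton's method refines it to λ ≈ -2.0492. p(3) = 2 and p(4) = -10 have opposite signs, so a root lies in (3, 4); Newton's method refines it to λ ≈ 3.136. p(5) = -12 and p(6) = 2 have opposite signs, so a root lies in (5, 6); Newton's method refines it to λ ≈ 5.9132. Check (Vieta): the three roots sum to 7, matching tr M = 7.
Thus the eigenvalues (to 4 decimals) are -2.0492 (modulus 2.0492); 3.136 (modulus 3.136); 5.9132 (modulus 5.9132). The spectral radius is the largest modulus: r(A) ≈ 5.9132. (Cross-check: r(A) ≤ ||A||_2 ≈ 7.323; equality holds whenever A is normal, though it can also hold for some non-normal A.)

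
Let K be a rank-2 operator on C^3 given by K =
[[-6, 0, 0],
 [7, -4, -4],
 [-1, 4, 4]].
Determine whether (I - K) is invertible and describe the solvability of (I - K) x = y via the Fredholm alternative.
(I - K) is invertible (det(I - K) = 7 ≠ 0), so for every y in C^3 the equation (I - K) x = y has a unique solution.

K has rank 2 and factors as K = U V^T = u1 v1^T + u2 v2^T with u1 = (2, -3, 1), v1 = (-3, 0, 0), u2 = (0, -2, 2), v2 = (1, 2, 2) (multiplying out reproduces the displayed K). The nonzero eigenvalues of U V^T coincide with those of the 2 x 2 matrix G = V^T U = [[v1·u1, v1·u2], [v2·u1, v2·u2]] = [[-6, 0], [-2, 0]], and by the Sylvester determinant identity det(I_3 - U V^T) = det(I_2 - V^T U) = det([[7, 0], [2, 1]]) = (7)(1) - (0)(2) = 7. (Direct check: I - K =
[[7, 0, 0],
 [-7, 5, 4],
 [1, -4, -3]]
has determinant 7.) The finite-dimensional Fredholm alternative says: either (I - K) is invertible, or ker(I - K) ≠ {0} and then range(I - K) = ker((I - K)^*)^⊥, with dim ker(I - K) = dim ker((I - K)^*). Since det(I - K) ≠ 0, 1 is not an eigenvalue of K and ker(I - K) = {0}, so we are in the first case: for every y there is a unique x = (I - K)^(-1) y. (Explicitly, by the Woodbury identity, (I - U V^T)^(-1) = I + U (I_2 - G)^(-1) V^T.)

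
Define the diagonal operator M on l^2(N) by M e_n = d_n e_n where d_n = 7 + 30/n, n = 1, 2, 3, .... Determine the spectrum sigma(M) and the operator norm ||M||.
sigma(M) = {7 + 30/n : n ≥ 1} ∪ {7}; ||M|| = 37

A bounded diagonal operator on l^2 with diagonal entries d_n has spectrum equal to the closure of {d_n : n ≥ 1}: every d_n is an eigenvalue (with eigenvector e_n), so {d_n} ⊂ sigma(M); the spectrum is closed, so its closure is too; and for lambda not in the closure, (M - lambda I) has bounded inverse (the diagonal entries 1/(d_n - lambda) are bounded). For our sequence d_n = 7 + 30/n, n = 1, 2, 3, ...:
  - {d_n} = {7 + 30/n : n ≥ 1}; the only limit point is 7
  - closure = {7 + 30/n : n ≥ 1} ∪ {7}
For the norm: a diagonal operator has ||M|| = sup_n |d_n|. Here d_n = 7 + 30/n is positive and decreasing, so sup_n |d_n| = d_1 = 7 + 30 = 37. So ||M|| = 37.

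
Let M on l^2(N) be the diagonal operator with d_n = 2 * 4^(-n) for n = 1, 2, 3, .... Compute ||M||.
||M|| = 1/2 (attained at n = 1)

For M diagonal, ||M|| = sup_n |d_n|. The sequence d_n = 2 * 4^(-n) is positive and strictly decreasing (ratio 4^(-1) < 1), so the supremum is d_1 = 2/4 = 1/2. Hence ||M|| = 1/2.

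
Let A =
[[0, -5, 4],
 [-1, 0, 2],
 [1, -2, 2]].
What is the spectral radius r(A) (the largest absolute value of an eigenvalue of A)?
r(A) ≈ 2.3369

The eigenvalues of A are the roots of its characteristic polynomial. With M = A (coefficients from the trace, the sum of principal 2x2 minors, and det A):
  p(λ) = det(λ I - M) = λ^3 - 2λ^2 - 5λ + 12.
No integer candidate from the rational root theorem (±divisors of 12) is a root, so the roots are irrational. The cubic discriminant is Δ = -744 < 0, so there is one real root and a complex-conjugate pair. p(-3) = -18 and p(-2) = 6 have opposite signs, so a root lies in (-3, -2); Newton's method refines it to λ ≈ -2.3369. Dividing out (λ - (-2.3369)) leaves approximately λ^2 - 4.3369λ + 5.135. For λ^2 - 4.3369λ + 5.135 the discriminant is -1.7311. It is negative, so the remaining roots are the complex-conjugate pair λ ≈ 2.1685 ± 0.6579i. Their product equals the constant term, so |λ|^2 ≈ 5.135 and |λ| ≈ 2.266.
Thus the eigenvalues (to 4 decimals) are -2.3369 (modulus 2.3369); 2.1685 ± 0.6579i (modulus 2.266). The spectral radius is the largest modulus: r(A) ≈ 2.3369. (Cross-check: r(A) ≤ ||A||_2 ≈ 7.1187; equality holds whenever A is normal, though it can also hold for some non-normal A.)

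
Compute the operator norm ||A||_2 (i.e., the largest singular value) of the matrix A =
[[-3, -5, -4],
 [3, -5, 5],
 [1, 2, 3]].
||A||_2 ≈ 8.2774 (= sqrt(largest eigenvalue of A^T A))

||A||_2 = sigma_max(A) = sqrt(lambda_max(A^T A)). Form the symmetric matrix M = A^T A =
[[19, 2, 30],
 [2, 54, 1],
 [30, 1, 50]].
Its characteristic polynomial (trace, sum of principal 2x2 minors, determinant of M give the coefficients) is
  p(λ) = det(λ I - M) = λ^3 - 123λ^2 + 3771λ - 2601.
No integer candidate from the rational root theorem (±divisors of 2601) is a root, so the roots are irrational. The cubic discriminant is Δ = 2812532544 > 0, so there are three distinct real roots. p(0) = -2601 and p(1) = 1048 have opposite signs, so a root lies in (0, 1); Newton's method refines it to λ ≈ 0.7059. p(53) = 632 and p(54) = -171 have opposite signs, so a root lies in (53, 54); Newton's method refines it to λ ≈ 53.7789. p(68) = -493 and p(69) = 504 have opposite signs, so a root lies in (68, 69); Newton's method refines it to λ ≈ 68.5152. Check (Vieta): the three roots sum to 123, matching tr M = 123.
So the eigenvalues of A^T A are ≈ 0.7059, 53.7789, 68.5152 (all ≥ 0, as they must be for A^T A). The largest is λ_max ≈ 68.5152, hence ||A||_2 = sqrt(λ_max) ≈ 8.2774.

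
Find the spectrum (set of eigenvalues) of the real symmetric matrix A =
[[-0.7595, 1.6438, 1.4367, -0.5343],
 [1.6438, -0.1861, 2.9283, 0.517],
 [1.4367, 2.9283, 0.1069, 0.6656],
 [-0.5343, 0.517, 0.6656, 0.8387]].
sigma(A) ≈ {-3, -2, 1, 4}

A is real symmetric, so its spectrum consists of real eigenvalues. Expanding the characteristic polynomial of the displayed matrix gives
  det(λ I - A) = p(λ) = λ^4 + (0)λ^3 + (-15)λ^2 + (-10)λ + (24.0015).
Solving p(λ) = 0 yields eigenvalues ≈ -3, -2, 1, 4. (A is shown rounded to 4 decimals, so these recover the underlying integer eigenvalues to within that precision.)
Verification: the trace of A = 0 equals the sum of eigenvalues 0, and det(A) ≈ 24.0015 matches the eigenvalue product 24.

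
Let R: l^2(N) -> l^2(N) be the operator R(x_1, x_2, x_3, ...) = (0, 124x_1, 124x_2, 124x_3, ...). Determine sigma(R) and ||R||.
sigma(R) = closed disk {z in C : |z| ≤ 124}; ||R|| = 124

Note R = 124·U where U is the unit right shift (U x)_k = x_{k-1} (with x_0 := 0); so ||R|| = 124||U|| and sigma(R) = 124·sigma(U). ||R x||^2 = sum_{k≥1} |124x_k|^2 = 15376||x||^2, so ||R|| = 124 and sigma(R) ⊂ {|z| ≤ 124}. For any |lambda| < 124, the equation (R - lambda I) x = 0 forces x_1 = 0, then 124x_k = lambda x_{k+1} ⇒ x = 0, so R has no eigenvalues. But (R - lambda I) is not surjective for |lambda| < 124: solving (R - lambda I) x = e_1 would require x_n proportional to (lambda/124)^(-n), which is not in l^2. So every |lambda| < 124 lies in the residual spectrum. The boundary |lambda| = 124 is in the approximate point spectrum (the spectrum is closed). Hence sigma(R) is the closed disk of radius 124.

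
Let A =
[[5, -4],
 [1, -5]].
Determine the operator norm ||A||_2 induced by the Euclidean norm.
||A||_2 = sqrt((67 + sqrt(2725))/2) ≈ 7.7202 (= sqrt(largest eigenvalue of A^T A))

||A||_2 = sigma_max(A) = sqrt(lambda_max(A^T A)). Form the symmetric matrix M = A^T A =
[[26, -25],
 [-25, 41]].
Its characteristic polynomial (trace, determinant of M give the coefficients) is
  p(λ) = det(λ I - M) = λ^2 - 67λ + 441.
For λ^2 - 67λ + 441 the discriminant is 2725. It is nonnegative but not a perfect square, so the roots are real and irrational: λ = (67 ± sqrt(2725))/2 ≈ 59.6008, 7.3992.
So the eigenvalues of A^T A are ≈ 7.3992, 59.6008 (all ≥ 0, as they must be for A^T A). The largest is λ_max = (67 + sqrt(2725))/2 ≈ 59.6008, hence ||A||_2 = sqrt(λ_max) = sqrt((67 + sqrt(2725))/2) ≈ 7.7202.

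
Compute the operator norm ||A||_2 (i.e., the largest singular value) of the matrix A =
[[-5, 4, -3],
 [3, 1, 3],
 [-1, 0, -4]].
||A||_2 ≈ 8.312 (= sqrt(largest eigenvalue of A^T A))

||A||_2 = sigma_max(A) = sqrt(lambda_max(A^T A)). Form the symmetric matrix M = A^T A =
[[35, -17, 28],
 [-17, 17, -9],
 [28, -9, 34]].
Its characteristic polynomial (trace, sum of principal 2x2 minors, determinant of M give the coefficients) is
  p(λ) = det(λ I - M) = λ^3 - 86λ^2 + 1209λ - 2809.
No integer candidate from the rational root theorem (±divisors of 2809) is a root, so the roots are irrational. The cubic discriminant is Δ = 1639268545 > 0, so there are three distinct real roots. p(2) = -727 and p(3) = 71 have opposite signs, so a root lies in (2, 3); Newton's method refines it to λ ≈ 2.9024. p(14) = 5 and p(15) = -649 have opposite signs, so a root lies in (14, 15); Newton's method refines it to λ ≈ 14.0082. p(69) = -325 and p(70) = 3421 have opposite signs, so a root lies in (69, 70); Newton's method refines it to λ ≈ 69.0894. Check (Vieta): the three roots sum to 86, matching tr M = 86.
So the eigenvalues of A^T A are ≈ 2.9024, 14.0082, 69.0894 (all ≥ 0, as they must be for A^T A). The largest is λ_max ≈ 69.0894, hence ||A||_2 = sqrt(λ_max) ≈ 8.312.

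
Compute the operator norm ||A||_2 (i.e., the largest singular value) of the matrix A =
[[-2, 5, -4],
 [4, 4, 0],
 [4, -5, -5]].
||A||_2 ≈ 8.6109 (= sqrt(largest eigenvalue of A^T A))

||A||_2 = sigma_max(A) = sqrt(lambda_max(A^T A)). Form the symmetric matrix M = A^T A =
[[36, -14, -12],
 [-14, 66, 5],
 [-12, 5, 41]].
Its characteristic polynomial (trace, sum of principal 2x2 minors, determinant of M give the coefficients) is
  p(λ) = det(λ I - M) = λ^3 - 143λ^2 + 6193λ - 80656.
No integer candidate from the rational root theorem (±divisors of 80656) is a root, so the roots are irrational. The cubic discriminant is Δ = 853719325 > 0, so there are three distinct real roots. p(24) = -568 and p(25) = 419 have opposite signs, so a root lies in (24, 25); Newton's method refines it to λ ≈ 24.5581. p(44) = 172 and p(45) = -421 have opposite signs, so a root lies in (44, 45); Newton's method refines it to λ ≈ 44.2934. p(74) = -218 and p(75) = 1319 have opposite signs, so a root lies in (74, 75); Newton's method refines it to λ ≈ 74.1484. Check (Vieta): the three roots sum to 143, matching tr M = 143.
So the eigenvalues of A^T A are ≈ 24.5581, 44.2934, 74.1484 (all ≥ 0, as they must be for A^T A). The largest is λ_max ≈ 74.1484, hence ||A||_2 = sqrt(λ_max) ≈ 8.6109.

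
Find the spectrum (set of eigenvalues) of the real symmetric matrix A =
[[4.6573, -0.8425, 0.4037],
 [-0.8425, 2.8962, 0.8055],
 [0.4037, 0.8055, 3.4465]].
sigma(A) ≈ {2, 4, 5}

A is real symmetric, so its spectrum consists of real eigenvalues. Expanding the characteristic polynomial of the displayed matrix gives
  det(λ I - A) = p(λ) = λ^3 + (-11)λ^2 + (38)λ + (-40).
Solving p(λ) = 0 yields eigenvalues ≈ 2, 4, 5. (A is shown rounded to 4 decimals, so these recover the underlying integer eigenvalues to within that precision.)
Verification: the trace of A = 11 equals the sum of eigenvalues 11, and det(A) ≈ 39.9999 matches the eigenvalue product 40.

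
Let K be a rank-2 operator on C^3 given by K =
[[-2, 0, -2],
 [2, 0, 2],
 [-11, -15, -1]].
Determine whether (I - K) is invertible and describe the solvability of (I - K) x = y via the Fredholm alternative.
(I - K) is invertible (det(I - K) = 14 ≠ 0), so for every y in C^3 the equation (I - K) x = y has a unique solution.

K has rank 2 and factors as K = U V^T = u1 v1^T + u2 v2^T with u1 = (-1, 1, -3), v1 = (3, 3, 1), u2 = (1, -1, -2), v2 = (1, 3, -1) (multiplying out reproduces the displayed K). The nonzero eigenvalues of U V^T coincide with those of the 2 x 2 matrix G = V^T U = [[v1·u1, v1·u2], [v2·u1, v2·u2]] = [[-3, -2], [5, 0]], and by the Sylvester determinant identity det(I_3 - U V^T) = det(I_2 - V^T U) = det([[4, 2], [-5, 1]]) = (4)(1) - (2)(-5) = 14. (Direct check: I - K =
[[3, 0, 2],
 [-2, 1, -2],
 [11, 15, 2]]
has determinant 14.) The finite-dimensional Fredholm alternative says: either (I - K) is invertible, or ker(I - K) ≠ {0} and then range(I - K) = ker((I - K)^*)^⊥, with dim ker(I - K) = dim ker((I - K)^*). Since det(I - K) ≠ 0, 1 is not an eigenvalue of K and ker(I - K) = {0}, so we are in the first case: for every y there is a unique x = (I - K)^(-1) y. (Explicitly, by the Woodbury identity, (I - U V^T)^(-1) = I + U (I_2 - G)^(-1) V^T.)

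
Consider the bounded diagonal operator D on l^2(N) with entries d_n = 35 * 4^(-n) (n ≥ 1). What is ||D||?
||D|| = 35/4 (attained at n = 1)

For D diagonal, ||D|| = sup_n |d_n|. The sequence d_n = 35 * 4^(-n) is positive and strictly decreasing (ratio 4^(-1) < 1), so the supremum is d_1 = 35/4. Hence ||D|| = 35/4.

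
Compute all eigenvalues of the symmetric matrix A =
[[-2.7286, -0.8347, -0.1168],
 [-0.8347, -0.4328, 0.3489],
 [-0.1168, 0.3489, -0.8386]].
sigma(A) ≈ {-3, -1, 0}

A is real symmetric, so its spectrum consists of real eigenvalues. Expanding the characteristic polynomial of the displayed matrix gives
  det(λ I - A) = p(λ) = λ^3 + (4)λ^2 + (3)λ + (0).
Solving p(λ) = 0 yields eigenvalues ≈ -3, -1, 0. (A is shown rounded to 4 decimals, so these recover the underlying integer eigenvalues to within that precision.)
Verification: the trace of A = -4 equals the sum of eigenvalues -4, and det(A) ≈ 0.0000 matches the eigenvalue product 0.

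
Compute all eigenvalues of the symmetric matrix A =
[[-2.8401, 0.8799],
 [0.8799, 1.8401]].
sigma(A) ≈ {-3, 2}

A is real symmetric, so its spectrum consists of real eigenvalues. Expanding the characteristic polynomial of the displayed matrix gives
  det(λ I - A) = p(λ) = λ^2 + (1)λ + (-6).
Solving p(λ) = 0 yields eigenvalues ≈ -3, 2. (A is shown rounded to 4 decimals, so these recover the underlying integer eigenvalues to within that precision.)
Verification: the trace of A = -1 equals the sum of eigenvalues -1, and det(A) ≈ -6.0003 matches the eigenvalue product -6.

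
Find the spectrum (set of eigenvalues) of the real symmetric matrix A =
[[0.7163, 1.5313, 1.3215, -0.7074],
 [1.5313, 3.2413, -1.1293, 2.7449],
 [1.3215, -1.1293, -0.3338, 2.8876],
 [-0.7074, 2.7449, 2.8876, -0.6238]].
sigma(A) ≈ {-5, 1, 2, 5}

A is real symmetric, so its spectrum consists of real eigenvalues. Expanding the characteristic polynomial of the displayed matrix gives
  det(λ I - A) = p(λ) = λ^4 + (-3)λ^3 + (-23)λ^2 + (74.9973)λ + (-49.9978).
Solving p(λ) = 0 yields eigenvalues ≈ -5, 1, 2, 5. (A is shown rounded to 4 decimals, so these recover the underlying integer eigenvalues to within that precision.)
Verification: the trace of A = 3 equals the sum of eigenvalues 3, and det(A) ≈ -49.9978 matches the eigenvalue product -50.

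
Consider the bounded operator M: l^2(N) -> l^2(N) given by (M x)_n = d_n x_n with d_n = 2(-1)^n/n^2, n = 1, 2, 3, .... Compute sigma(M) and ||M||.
sigma(M) = {2(-1)^n/n^2 : n ≥ 1} ∪ {0}; ||M|| = 2

A bounded diagonal operator on l^2 with diagonal entries d_n has spectrum equal to the closure of {d_n : n ≥ 1}: every d_n is an eigenvalue (with eigenvector e_n), so {d_n} ⊂ sigma(M); the spectrum is closed, so its closure is too; and for lambda not in the closure, (M - lambda I) has bounded inverse (the diagonal entries 1/(d_n - lambda) are bounded). For our sequence d_n = 2(-1)^n/n^2, n = 1, 2, 3, ...:
  - {d_n} = {2(-1)^n/n^2 : n ≥ 1}; the only limit point is 0
  - closure = {2(-1)^n/n^2 : n ≥ 1} ∪ {0}
For the norm: a diagonal operator has ||M|| = sup_n |d_n|. Here |d_n| = 2/n^2 is decreasing, so sup_n |d_n| = |d_1| = 2. So ||M|| = 2.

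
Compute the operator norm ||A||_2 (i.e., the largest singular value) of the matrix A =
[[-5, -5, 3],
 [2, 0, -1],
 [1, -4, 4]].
||A||_2 ≈ 8.8304 (= sqrt(largest eigenvalue of A^T A))

||A||_2 = sigma_max(A) = sqrt(lambda_max(A^T A)). Form the symmetric matrix M = A^T A =
[[30, 21, -13],
 [21, 41, -31],
 [-13, -31, 26]].
Its characteristic polynomial (trace, sum of principal 2x2 minors, determinant of M give the coefficients) is
  p(λ) = det(λ I - M) = λ^3 - 97λ^2 + 1505λ - 1681.
No integer candidate from the rational root theorem (±divisors of 1681) is a root, so the roots are irrational. The cubic discriminant is Δ = 5880275056 > 0, so there are three distinct real roots. p(1) = -272 and p(2) = 949 have opposite signs, so a root lies in (1, 2); Newton's method refines it to λ ≈ 1.2102. p(17) = 784 and p(18) = -187 have opposite signs, so a root lies in (17, 18); Newton's method refines it to λ ≈ 17.8143. p(77) = -4376 and p(78) = 113 have opposite signs, so a root lies in (77, 78); Newton's method refines it to λ ≈ 77.9755. Check (Vieta): the three roots sum to 97, matching tr M = 97.
So the eigenvalues of A^T A are ≈ 1.2102, 17.8143, 77.9755 (all ≥ 0, as they must be for A^T A). The largest is λ_max ≈ 77.9755, hence ||A||_2 = sqrt(λ_max) ≈ 8.8304.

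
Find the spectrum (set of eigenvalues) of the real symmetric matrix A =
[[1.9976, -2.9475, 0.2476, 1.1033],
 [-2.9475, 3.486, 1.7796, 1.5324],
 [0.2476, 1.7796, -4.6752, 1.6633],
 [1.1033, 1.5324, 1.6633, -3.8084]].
sigma(A) ≈ {-6, -4, 1, 6}

A is real symmetric, so its spectrum consists of real eigenvalues. Expanding the characteristic polynomial of the displayed matrix gives
  det(λ I - A) = p(λ) = λ^4 + (3)λ^3 + (-40)λ^2 + (-107.9979)λ + (144.0079).
Solving p(λ) = 0 yields eigenvalues ≈ -6, -4, 1, 6. (A is shown rounded to 4 decimals, so these recover the underlying integer eigenvalues to within that precision.)
Verification: the trace of A = -3 equals the sum of eigenvalues -3, and det(A) ≈ 144.0079 matches the eigenvalue product 144.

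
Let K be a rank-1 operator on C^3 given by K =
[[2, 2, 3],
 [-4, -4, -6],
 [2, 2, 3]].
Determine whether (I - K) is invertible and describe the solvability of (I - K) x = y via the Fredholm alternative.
(I - K) is singular (det(I - K) = 0, i.e. 1 ∈ sigma(K)). (I - K) x = y is solvable iff y ⊥ ker((I - K)^*) = span{(2, 2, 3)}, i.e. iff 2y_1 + 2y_2 + 3y_3 = 0. When solvable, the solutions are x = y + c·(1, -2, 1), c arbitrary (ker(I - K) = span{(1, -2, 1)}, dimension 1).

K has rank 1, so it is an outer product K = u v^T: every row of K is a multiple of one row vector. Reading off the entries, u = (1, -2, 1) and v = (2, 2, 3) (row i of K equals u_i·v^T). A rank-one matrix u v^T satisfies K u = u (v·u) and kills the (2)-dimensional subspace v^⊥, so its characteristic polynomial is lambda^2 (lambda - v·u) with v·u = tr K = 1. Hence the eigenvalues of I - K are 1 (multiplicity 2) and 1 - (1) = 0, so det(I - K) = 0. (Direct check: I - K =
[[-1, -2, -3],
 [4, 5, 6],
 [-2, -2, -2]]
has determinant 0.) So 1 is an eigenvalue of K and (I - K) is not invertible. The finite-dimensional Fredholm alternative says: either (I - K) is invertible, or ker(I - K) ≠ {0} and then range(I - K) = ker((I - K)^*)^⊥, with dim ker(I - K) = dim ker((I - K)^*). We are in the second case, so we need both kernels. Kernel of I - K: (I - K) u = u - u (v·u) = u - u = 0, so ker(I - K) = span{u} = span{(1, -2, 1)} (it is exactly 1-dimensional because rank(I - K) = 2). Kernel of the adjoint: K is real, so (I - K)^* = I - K^T = I - v u^T, and (I - v u^T) v = v - v (u·v) = 0; hence ker((I - K)^*) = span{v} = span{(2, 2, 3)}. Therefore (I - K) x = y is solvable iff <y, v> = 0, i.e. iff 2y_1 + 2y_2 + 3y_3 = 0. When this holds, K y = u (v·y) = 0, so (I - K) y = y and x = y is a particular solution; the full solution set is the line x = y + c·u = y + c·(1, -2, 1), c ∈ C.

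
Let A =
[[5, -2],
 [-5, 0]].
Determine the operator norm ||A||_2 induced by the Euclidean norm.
||A||_2 = sqrt((54 + sqrt(2516))/2) ≈ 7.2166 (= sqrt(largest eigenvalue of A^T A))

||A||_2 = sigma_max(A) = sqrt(lambda_max(A^T A)). Form the symmetric matrix M = A^T A =
[[50, -10],
 [-10, 4]].
Its characteristic polynomial (trace, determinant of M give the coefficients) is
  p(λ) = det(λ I - M) = λ^2 - 54λ + 100.
For λ^2 - 54λ + 100 the discriminant is 2516. It is nonnegative but not a perfect square, so the roots are real and irrational: λ = (54 ± sqrt(2516))/2 ≈ 52.0799, 1.9201.
So the eigenvalues of A^T A are ≈ 1.9201, 52.0799 (all ≥ 0, as they must be for A^T A). The largest is λ_max = (54 + sqrt(2516))/2 ≈ 52.0799, hence ||A||_2 = sqrt(λ_max) = sqrt((54 + sqrt(2516))/2) ≈ 7.2166.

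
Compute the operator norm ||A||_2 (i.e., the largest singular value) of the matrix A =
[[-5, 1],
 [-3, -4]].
||A||_2 = sqrt((51 + sqrt(485))/2) ≈ 6.0425 (= sqrt(largest eigenvalue of A^T A))

||A||_2 = sigma_max(A) = sqrt(lambda_max(A^T A)). Form the symmetric matrix M = A^T A =
[[34, 7],
 [7, 17]].
Its characteristic polynomial (trace, determinant of M give the coefficients) is
  p(λ) = det(λ I - M) = λ^2 - 51λ + 529.
For λ^2 - 51λ + 529 the discriminant is 485. It is nonnegative but not a perfect square, so the roots are real and irrational: λ = (51 ± sqrt(485))/2 ≈ 36.5114, 14.4886.
So the eigenvalues of A^T A are ≈ 14.4886, 36.5114 (all ≥ 0, as they must be for A^T A). The largest is λ_max = (51 + sqrt(485))/2 ≈ 36.5114, hence ||A||_2 = sqrt(λ_max) = sqrt((51 + sqrt(485))/2) ≈ 6.0425.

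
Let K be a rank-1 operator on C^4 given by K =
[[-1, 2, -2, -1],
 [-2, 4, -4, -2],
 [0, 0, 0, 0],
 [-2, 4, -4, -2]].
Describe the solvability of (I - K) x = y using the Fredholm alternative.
(I - K) is singular (det(I - K) = 0, i.e. 1 ∈ sigma(K)). (I - K) x = y is solvable iff y ⊥ ker((I - K)^*) = span{(-1, 2, -2, -1)}, i.e. iff -y_1 + 2y_2 - 2y_3 - y_4 = 0. When solvable, the solutions are x = y + c·(1, 2, 0, 2), c arbitrary (ker(I - K) = span{(1, 2, 0, 2)}, dimension 1).

K has rank 1, so it is an outer product K = u v^T: every row of K is a multiple of one row vector. Reading off the entries, u = (1, 2, 0, 2) and v = (-1, 2, -2, -1) (row i of K equals u_i·v^T). A rank-one matrix u v^T satisfies K u = u (v·u) and kills the (3)-dimensional subspace v^⊥, so its characteristic polynomial is lambda^3 (lambda - v·u) with v·u = tr K = 1. Hence the eigenvalues of I - K are 1 (multiplicity 3) and 1 - (1) = 0, so det(I - K) = 0. (Direct check: I - K =
[[2, -2, 2, 1],
 [2, -3, 4, 2],
 [0, 0, 1, 0],
 [2, -4, 4, 3]]
has determinant 0.) So 1 is an eigenvalue of K and (I - K) is not invertible. The finite-dimensional Fredholm alternative says: either (I - K) is invertible, or ker(I - K) ≠ {0} and then range(I - K) = ker((I - K)^*)^⊥, with dim ker(I - K) = dim ker((I - K)^*). We are in the second case, so we need both kernels. Kernel of I - K: (I - K) u = u - u (v·u) = u - u = 0, so ker(I - K) = span{u} = span{(1, 2, 0, 2)} (it is exactly 1-dimensional because rank(I - K) = 3). Kernel of the adjoint: K is real, so (I - K)^* = I - K^T = I - v u^T, and (I - v u^T) v = v - v (u·v) = 0; hence ker((I - K)^*) = span{v} = span{(-1, 2, -2, -1)}. Therefore (I - K) x = y is solvable iff <y, v> = 0, i.e. iff -y_1 + 2y_2 - 2y_3 - y_4 = 0. When this holds, K y = u (v·y) = 0, so (I - K) y = y and x = y is a particular solution; the full solution set is the line x = y + c·u = y + c·(1, 2, 0, 2), c ∈ C.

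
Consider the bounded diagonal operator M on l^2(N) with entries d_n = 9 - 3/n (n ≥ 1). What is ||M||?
||M|| = 9

For a diagonal operator on l^2 with entries d_n, ||M|| = sup_n |d_n|. Here d_1 = 6, d_2 = 15/2, ..., and d_n = 9 - 3/n increases monotonically toward 9. All terms lie in [6, 9), so |d_n| = d_n and the supremum is the limit 9, which is not attained by any individual d_n. Hence ||M|| = 9.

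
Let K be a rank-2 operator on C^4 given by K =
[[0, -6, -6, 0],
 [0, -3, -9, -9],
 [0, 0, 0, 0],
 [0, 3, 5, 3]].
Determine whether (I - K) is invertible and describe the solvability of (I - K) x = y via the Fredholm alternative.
(I - K) is invertible (det(I - K) = 19 ≠ 0), so for every y in C^4 the equation (I - K) x = y has a unique solution.

K has rank 2 and factors as K = U V^T = u1 v1^T + u2 v2^T with u1 = (3, 3, 0, -2), v1 = (0, -2, -2, 0), u2 = (0, -3, 0, 1), v2 = (0, -1, 1, 3) (multiplying out reproduces the displayed K). The nonzero eigenvalues of U V^T coincide with those of the 2 x 2 matrix G = V^T U = [[v1·u1, v1·u2], [v2·u1, v2·u2]] = [[-6, 6], [-9, 6]], and by the Sylvester determinant identity det(I_4 - U V^T) = det(I_2 - V^T U) = det([[7, -6], [9, -5]]) = (7)(-5) - (-6)(9) = 19. (Direct check: I - K =
[[1, 6, 6, 0],
 [0, 4, 9, 9],
 [0, 0, 1, 0],
 [0, -3, -5, -2]]
has determinant 19.) The finite-dimensional Fredholm alternative says: either (I - K) is invertible, or ker(I - K) ≠ {0} and then range(I - K) = ker((I - K)^*)^⊥, with dim ker(I - K) = dim ker((I - K)^*). Since det(I - K) ≠ 0, 1 is not an eigenvalue of K and ker(I - K) = {0}, so we are in the first case: for every y there is a unique x = (I - K)^(-1) y. (Explicitly, by the Woodbury identity, (I - U V^T)^(-1) = I + U (I_2 - G)^(-1) V^T.)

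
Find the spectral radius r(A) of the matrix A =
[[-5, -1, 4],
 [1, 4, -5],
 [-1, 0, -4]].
r(A) ≈ 4.7695

The eigenvalues of A are the roots of its characteristic polynomial. With M = A (coefficients from the trace, the sum of principal 2x2 minors, and det A):
  p(λ) = det(λ I - M) = λ^3 + 5λ^2 - 11λ - 87.
No integer candidate from the rational root theorem (±divisors of 87) is a root, so the roots are irrational. The cubic discriminant is Δ = -66384 < 0, so there is one real root and a complex-conjugate pair. p(3) = -48 and p(4) = 13 have opposite signs, so a root lies in (3, 4); Newton's method refines it to λ ≈ 3.8244. Dividing out (λ - (3.8244)) leaves approximately λ^2 + 8.8244λ + 22.7485. For λ^2 + 8.8244λ + 22.7485 the discriminant is -13.1232. It is negative, so the remaining roots are the complex-conjugate pair λ ≈ -4.4122 ± 1.8113i. Their product equals the constant term, so |λ|^2 ≈ 22.7485 and |λ| ≈ 4.7695.
Thus the eigenvalues (to 4 decimals) are 3.8244 (modulus 3.8244); -4.4122 ± 1.8113i (modulus 4.7695). The spectral radius is the largest modulus: r(A) ≈ 4.7695. (Cross-check: r(A) ≤ ||A||_2 ≈ 8.8538; equality holds whenever A is normal, though it can also hold for some non-normal A.)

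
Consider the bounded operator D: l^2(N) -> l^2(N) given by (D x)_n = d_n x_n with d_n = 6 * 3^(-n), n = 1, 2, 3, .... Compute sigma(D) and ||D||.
sigma(D) = {6 * 3^(-n) : n ≥ 1} ∪ {0}; ||D|| = 2

A bounded diagonal operator on l^2 with diagonal entries d_n has spectrum equal to the closure of {d_n : n ≥ 1}: every d_n is an eigenvalue (with eigenvector e_n), so {d_n} ⊂ sigma(D); the spectrum is closed, so its closure is too; and for lambda not in the closure, (D - lambda I) has bounded inverse (the diagonal entries 1/(d_n - lambda) are bounded). For our sequence d_n = 6 * 3^(-n), n = 1, 2, 3, ...:
  - {d_n} = {6 * 3^(-n) : n ≥ 1}; the only limit point is 0
  - closure = {6 * 3^(-n) : n ≥ 1} ∪ {0}
For the norm: a diagonal operator has ||D|| = sup_n |d_n|. Here d_n = 6 * 3^(-n) is positive and decreasing, so sup_n |d_n| = d_1 = 6/3 = 2. So ||D|| = 2.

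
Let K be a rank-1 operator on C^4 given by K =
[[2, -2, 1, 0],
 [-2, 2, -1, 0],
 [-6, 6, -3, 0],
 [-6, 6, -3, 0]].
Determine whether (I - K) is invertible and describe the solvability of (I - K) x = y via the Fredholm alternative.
(I - K) is singular (det(I - K) = 0, i.e. 1 ∈ sigma(K)). (I - K) x = y is solvable iff y ⊥ ker((I - K)^*) = span{(2, -2, 1, 0)}, i.e. iff 2y_1 - 2y_2 + y_3 = 0. When solvable, the solutions are x = y + c·(1, -1, -3, -3), c arbitrary (ker(I - K) = span{(1, -1, -3, -3)}, dimension 1).

K has rank 1, so it is an outer product K = u v^T: every row of K is a multiple of one row vector. Reading off the entries, u = (1, -1, -3, -3) and v = (2, -2, 1, 0) (row i of K equals u_i·v^T). A rank-one matrix u v^T satisfies K u = u (v·u) and kills the (3)-dimensional subspace v^⊥, so its characteristic polynomial is lambda^3 (lambda - v·u) with v·u = tr K = 1. Hence the eigenvalues of I - K are 1 (multiplicity 3) and 1 - (1) = 0, so det(I - K) = 0. (Direct check: I - K =
[[-1, 2, -1, 0],
 [2, -1, 1, 0],
 [6, -6, 4, 0],
 [6, -6, 3, 1]]
has determinant 0.) So 1 is an eigenvalue of K and (I - K) is not invertible. The finite-dimensional Fredholm alternative says: either (I - K) is invertible, or ker(I - K) ≠ {0} and then range(I - K) = ker((I - K)^*)^⊥, with dim ker(I - K) = dim ker((I - K)^*). We are in the second case, so we need both kernels. Kernel of I - K: (I - K) u = u - u (v·u) = u - u = 0, so ker(I - K) = span{u} = span{(1, -1, -3, -3)} (it is exactly 1-dimensional because rank(I - K) = 3). Kernel of the adjoint: K is real, so (I - K)^* = I - K^T = I - v u^T, and (I - v u^T) v = v - v (u·v) = 0; hence ker((I - K)^*) = span{v} = span{(2, -2, 1, 0)}. Therefore (I - K) x = y is solvable iff <y, v> = 0, i.e. iff 2y_1 - 2y_2 + y_3 = 0. When this holds, K y = u (v·y) = 0, so (I - K) y = y and x = y is a particular solution; the full solution set is the line x = y + c·u = y + c·(1, -1, -3, -3), c ∈ C.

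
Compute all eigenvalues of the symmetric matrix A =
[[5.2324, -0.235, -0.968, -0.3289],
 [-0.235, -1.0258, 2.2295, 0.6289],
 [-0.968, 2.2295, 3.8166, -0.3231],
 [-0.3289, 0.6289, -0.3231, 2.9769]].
sigma(A) ≈ {-2, 3, 4, 6}

A is real symmetric, so its spectrum consists of real eigenvalues. Expanding the characteristic polynomial of the displayed matrix gives
  det(λ I - A) = p(λ) = λ^4 + (-11)λ^3 + (28)λ^2 + (35.999)λ + (-144.002).
Solving p(λ) = 0 yields eigenvalues ≈ -2, 3, 4, 6. (A is shown rounded to 4 decimals, so these recover the underlying integer eigenvalues to within that precision.)
Verification: the trace of A = 11 equals the sum of eigenvalues 11, and det(A) ≈ -144.0020 matches the eigenvalue product -144.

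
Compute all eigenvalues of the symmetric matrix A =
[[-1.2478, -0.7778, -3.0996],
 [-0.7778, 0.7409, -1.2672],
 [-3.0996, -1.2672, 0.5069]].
sigma(A) ≈ {-4, 1, 3}

A is real symmetric, so its spectrum consists of real eigenvalues. Expanding the characteristic polynomial of the displayed matrix gives
  det(λ I - A) = p(λ) = λ^3 + (0)λ^2 + (-13)λ + (12).
Solving p(λ) = 0 yields eigenvalues ≈ -4, 1, 3. (A is shown rounded to 4 decimals, so these recover the underlying integer eigenvalues to within that precision.)
Verification: the trace of A = 0 equals the sum of eigenvalues 0, and det(A) ≈ -11.9999 matches the eigenvalue product -12.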